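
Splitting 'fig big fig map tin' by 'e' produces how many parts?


Splitting by 'e' breaks the string at each occurrence of the separator.
Text: 'fig big fig map tin'
Parts after split:
  Part 1: 'fig big fig map tin'
Total parts: 1

1


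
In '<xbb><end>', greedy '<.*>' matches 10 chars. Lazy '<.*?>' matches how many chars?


Greedy '<.*>' tries to match as MUCH as possible.
Lazy '<.*?>' tries to match as LITTLE as possible.

String: '<xbb><end>'
Greedy '<.*>' starts at first '<' and extends to the LAST '>': '<xbb><end>' (10 chars)
Lazy '<.*?>' starts at first '<' and stops at the FIRST '>': '<xbb>' (5 chars)

5


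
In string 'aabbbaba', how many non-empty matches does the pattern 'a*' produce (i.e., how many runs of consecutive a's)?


Pattern 'a*' matches zero or more a's. We want non-empty runs of consecutive a's.
String: 'aabbbaba'
Walking through the string to find runs of a's:
  Run 1: positions 0-1 -> 'aa'
  Run 2: positions 5-5 -> 'a'
  Run 3: positions 7-7 -> 'a'
Non-empty runs found: ['aa', 'a', 'a']
Count: 3

3


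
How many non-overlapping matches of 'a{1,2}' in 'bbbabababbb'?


Pattern 'a{1,2}' matches between 1 and 2 consecutive a's (greedy).
String: 'bbbabababbb'
Finding runs of a's and applying greedy matching:
  Run at pos 3: 'a' (length 1)
  Run at pos 5: 'a' (length 1)
  Run at pos 7: 'a' (length 1)
Matches: ['a', 'a', 'a']
Count: 3

3


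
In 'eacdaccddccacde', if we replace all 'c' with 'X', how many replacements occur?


re.sub('c', 'X', text) replaces every occurrence of 'c' with 'X'.
Text: 'eacdaccddccacde'
Scanning for 'c':
  pos 2: 'c' -> replacement #1
  pos 5: 'c' -> replacement #2
  pos 6: 'c' -> replacement #3
  pos 9: 'c' -> replacement #4
  pos 10: 'c' -> replacement #5
  pos 12: 'c' -> replacement #6
Total replacements: 6

6


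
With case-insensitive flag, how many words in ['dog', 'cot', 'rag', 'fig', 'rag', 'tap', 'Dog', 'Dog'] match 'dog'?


Case-insensitive matching: compare each word's lowercase form to 'dog'.
  'dog' -> lower='dog' -> MATCH
  'cot' -> lower='cot' -> no
  'rag' -> lower='rag' -> no
  'fig' -> lower='fig' -> no
  'rag' -> lower='rag' -> no
  'tap' -> lower='tap' -> no
  'Dog' -> lower='dog' -> MATCH
  'Dog' -> lower='dog' -> MATCH
Matches: ['dog', 'Dog', 'Dog']
Count: 3

3


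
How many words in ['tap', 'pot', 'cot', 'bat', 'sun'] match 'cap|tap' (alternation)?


Alternation 'cap|tap' matches either 'cap' or 'tap'.
Checking each word:
  'tap' -> MATCH
  'pot' -> no
  'cot' -> no
  'bat' -> no
  'sun' -> no
Matches: ['tap']
Count: 1

1


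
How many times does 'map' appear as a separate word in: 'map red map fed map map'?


Scanning each word for exact match 'map':
  Word 1: 'map' -> MATCH
  Word 2: 'red' -> no
  Word 3: 'map' -> MATCH
  Word 4: 'fed' -> no
  Word 5: 'map' -> MATCH
  Word 6: 'map' -> MATCH
Total matches: 4

4


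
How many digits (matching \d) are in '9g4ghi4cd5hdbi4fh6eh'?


\d matches any digit 0-9.
Scanning '9g4ghi4cd5hdbi4fh6eh':
  pos 0: '9' -> DIGIT
  pos 2: '4' -> DIGIT
  pos 6: '4' -> DIGIT
  pos 9: '5' -> DIGIT
  pos 14: '4' -> DIGIT
  pos 17: '6' -> DIGIT
Digits found: ['9', '4', '4', '5', '4', '6']
Total: 6

6


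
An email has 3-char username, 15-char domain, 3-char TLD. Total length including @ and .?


An email address has format: username@domain.tld
Username length: 3
'@' character: 1
Domain length: 15
'.' character: 1
TLD length: 3
Total = 3 + 1 + 15 + 1 + 3 = 23

23


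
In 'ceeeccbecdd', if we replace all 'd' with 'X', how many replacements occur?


re.sub('d', 'X', text) replaces every occurrence of 'd' with 'X'.
Text: 'ceeeccbecdd'
Scanning for 'd':
  pos 9: 'd' -> replacement #1
  pos 10: 'd' -> replacement #2
Total replacements: 2

2


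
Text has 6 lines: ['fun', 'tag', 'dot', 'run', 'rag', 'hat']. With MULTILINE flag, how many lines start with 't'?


With MULTILINE flag, ^ matches the start of each line.
Lines: ['fun', 'tag', 'dot', 'run', 'rag', 'hat']
Checking which lines start with 't':
  Line 1: 'fun' -> no
  Line 2: 'tag' -> MATCH
  Line 3: 'dot' -> no
  Line 4: 'run' -> no
  Line 5: 'rag' -> no
  Line 6: 'hat' -> no
Matching lines: ['tag']
Count: 1

1


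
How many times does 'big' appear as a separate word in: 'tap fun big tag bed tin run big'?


Scanning each word for exact match 'big':
  Word 1: 'tap' -> no
  Word 2: 'fun' -> no
  Word 3: 'big' -> MATCH
  Word 4: 'tag' -> no
  Word 5: 'bed' -> no
  Word 6: 'tin' -> no
  Word 7: 'run' -> no
  Word 8: 'big' -> MATCH
Total matches: 2

2


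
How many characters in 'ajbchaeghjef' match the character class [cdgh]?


Character class [cdgh] matches any of: {c, d, g, h}
Scanning string 'ajbchaeghjef' character by character:
  pos 0: 'a' -> no
  pos 1: 'j' -> no
  pos 2: 'b' -> no
  pos 3: 'c' -> MATCH
  pos 4: 'h' -> MATCH
  pos 5: 'a' -> no
  pos 6: 'e' -> no
  pos 7: 'g' -> MATCH
  pos 8: 'h' -> MATCH
  pos 9: 'j' -> no
  pos 10: 'e' -> no
  pos 11: 'f' -> no
Total matches: 4

4


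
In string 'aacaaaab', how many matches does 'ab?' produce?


Pattern 'ab?' matches 'a' optionally followed by 'b'.
String: 'aacaaaab'
Scanning left to right for 'a' then checking next char:
  Match 1: 'a' (a not followed by b)
  Match 2: 'a' (a not followed by b)
  Match 3: 'a' (a not followed by b)
  Match 4: 'a' (a not followed by b)
  Match 5: 'a' (a not followed by b)
  Match 6: 'ab' (a followed by b)
Total matches: 6

6


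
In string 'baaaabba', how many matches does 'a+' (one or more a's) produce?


Pattern 'a+' matches one or more consecutive a's.
String: 'baaaabba'
Scanning for runs of a:
  Match 1: 'aaaa' (length 4)
  Match 2: 'a' (length 1)
Total matches: 2

2


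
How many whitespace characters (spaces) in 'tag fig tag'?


\s matches whitespace characters (spaces, tabs, etc.).
Text: 'tag fig tag'
This text has 3 words separated by spaces.
Number of spaces = number of words - 1 = 3 - 1 = 2

2


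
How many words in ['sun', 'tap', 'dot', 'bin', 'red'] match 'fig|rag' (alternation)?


Alternation 'fig|rag' matches either 'fig' or 'rag'.
Checking each word:
  'sun' -> no
  'tap' -> no
  'dot' -> no
  'bin' -> no
  'red' -> no
Matches: []
Count: 0

0


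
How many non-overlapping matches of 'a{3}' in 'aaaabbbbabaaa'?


Pattern 'a{3}' matches exactly 3 consecutive a's (greedy, non-overlapping).
String: 'aaaabbbbabaaa'
Scanning for runs of a's:
  Run at pos 0: 'aaaa' (length 4) -> 1 match(es)
  Run at pos 8: 'a' (length 1) -> 0 match(es)
  Run at pos 10: 'aaa' (length 3) -> 1 match(es)
Matches found: ['aaa', 'aaa']
Total: 2

2


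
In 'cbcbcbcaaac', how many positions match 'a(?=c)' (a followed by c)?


Lookahead 'a(?=c)' matches 'a' only when followed by 'c'.
String: 'cbcbcbcaaac'
Checking each position where char is 'a':
  pos 7: 'a' -> no (next='a')
  pos 8: 'a' -> no (next='a')
  pos 9: 'a' -> MATCH (next='c')
Matching positions: [9]
Count: 1

1


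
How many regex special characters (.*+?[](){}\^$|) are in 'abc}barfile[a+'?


Regex special characters are: . * + ? [ ] ( ) { } \ ^ $ |
Scanning 'abc}barfile[a+':
  pos 3: '}' -> SPECIAL
  pos 11: '[' -> SPECIAL
  pos 13: '+' -> SPECIAL
Special chars found: ['}', '[', '+']
Total: 3

3


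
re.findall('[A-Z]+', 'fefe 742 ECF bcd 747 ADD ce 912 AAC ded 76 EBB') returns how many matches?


Pattern '[A-Z]+' finds one or more uppercase letters.
Text: 'fefe 742 ECF bcd 747 ADD ce 912 AAC ded 76 EBB'
Scanning for matches:
  Match 1: 'ECF'
  Match 2: 'ADD'
  Match 3: 'AAC'
  Match 4: 'EBB'
Total matches: 4

4


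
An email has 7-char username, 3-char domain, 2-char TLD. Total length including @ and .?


An email address has format: username@domain.tld
Username length: 7
'@' character: 1
Domain length: 3
'.' character: 1
TLD length: 2
Total = 7 + 1 + 3 + 1 + 2 = 14

14


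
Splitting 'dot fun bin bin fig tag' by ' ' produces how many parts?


Splitting by ' ' breaks the string at each occurrence of the separator.
Text: 'dot fun bin bin fig tag'
Parts after split:
  Part 1: 'dot'
  Part 2: 'fun'
  Part 3: 'bin'
  Part 4: 'bin'
  Part 5: 'fig'
  Part 6: 'tag'
Total parts: 6

6


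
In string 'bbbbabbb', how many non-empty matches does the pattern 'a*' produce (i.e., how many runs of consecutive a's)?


Pattern 'a*' matches zero or more a's. We want non-empty runs of consecutive a's.
String: 'bbbbabbb'
Walking through the string to find runs of a's:
  Run 1: positions 4-4 -> 'a'
Non-empty runs found: ['a']
Count: 1

1


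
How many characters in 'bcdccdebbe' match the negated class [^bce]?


Negated class [^bce] matches any char NOT in {b, c, e}
Scanning 'bcdccdebbe':
  pos 0: 'b' -> no (excluded)
  pos 1: 'c' -> no (excluded)
  pos 2: 'd' -> MATCH
  pos 3: 'c' -> no (excluded)
  pos 4: 'c' -> no (excluded)
  pos 5: 'd' -> MATCH
  pos 6: 'e' -> no (excluded)
  pos 7: 'b' -> no (excluded)
  pos 8: 'b' -> no (excluded)
  pos 9: 'e' -> no (excluded)
Total matches: 2

2


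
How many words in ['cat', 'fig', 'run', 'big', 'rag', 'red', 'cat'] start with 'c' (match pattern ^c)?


Pattern ^c anchors to start of word. Check which words begin with 'c':
  'cat' -> MATCH (starts with 'c')
  'fig' -> no
  'run' -> no
  'big' -> no
  'rag' -> no
  'red' -> no
  'cat' -> MATCH (starts with 'c')
Matching words: ['cat', 'cat']
Count: 2

2


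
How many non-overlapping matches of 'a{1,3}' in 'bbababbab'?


Pattern 'a{1,3}' matches between 1 and 3 consecutive a's (greedy).
String: 'bbababbab'
Finding runs of a's and applying greedy matching:
  Run at pos 2: 'a' (length 1)
  Run at pos 4: 'a' (length 1)
  Run at pos 7: 'a' (length 1)
Matches: ['a', 'a', 'a']
Count: 3

3


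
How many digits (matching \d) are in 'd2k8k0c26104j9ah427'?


\d matches any digit 0-9.
Scanning 'd2k8k0c26104j9ah427':
  pos 1: '2' -> DIGIT
  pos 3: '8' -> DIGIT
  pos 5: '0' -> DIGIT
  pos 7: '2' -> DIGIT
  pos 8: '6' -> DIGIT
  pos 9: '1' -> DIGIT
  pos 10: '0' -> DIGIT
  pos 11: '4' -> DIGIT
  pos 13: '9' -> DIGIT
  pos 16: '4' -> DIGIT
  pos 17: '2' -> DIGIT
  pos 18: '7' -> DIGIT
Digits found: ['2', '8', '0', '2', '6', '1', '0', '4', '9', '4', '2', '7']
Total: 12

12


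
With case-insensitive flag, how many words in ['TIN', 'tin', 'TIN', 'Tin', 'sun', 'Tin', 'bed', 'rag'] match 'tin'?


Case-insensitive matching: compare each word's lowercase form to 'tin'.
  'TIN' -> lower='tin' -> MATCH
  'tin' -> lower='tin' -> MATCH
  'TIN' -> lower='tin' -> MATCH
  'Tin' -> lower='tin' -> MATCH
  'sun' -> lower='sun' -> no
  'Tin' -> lower='tin' -> MATCH
  'bed' -> lower='bed' -> no
  'rag' -> lower='rag' -> no
Matches: ['TIN', 'tin', 'TIN', 'Tin', 'Tin']
Count: 5

5


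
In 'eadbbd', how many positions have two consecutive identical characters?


Looking for consecutive identical characters in 'eadbbd':
  pos 0-1: 'e' vs 'a' -> different
  pos 1-2: 'a' vs 'd' -> different
  pos 2-3: 'd' vs 'b' -> different
  pos 3-4: 'b' vs 'b' -> MATCH ('bb')
  pos 4-5: 'b' vs 'd' -> different
Consecutive identical pairs: ['bb']
Count: 1

1


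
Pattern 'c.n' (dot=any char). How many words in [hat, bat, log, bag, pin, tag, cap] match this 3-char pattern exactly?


Pattern 'c.n' means: starts with 'c', any single char, ends with 'n'.
Checking each word (must be exactly 3 chars):
  'hat' (len=3): no
  'bat' (len=3): no
  'log' (len=3): no
  'bag' (len=3): no
  'pin' (len=3): no
  'tag' (len=3): no
  'cap' (len=3): no
Matching words: []
Total: 0

0


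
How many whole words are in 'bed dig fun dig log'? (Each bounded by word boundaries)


Word boundaries (\b) mark the start/end of each word.
Text: 'bed dig fun dig log'
Splitting by whitespace:
  Word 1: 'bed'
  Word 2: 'dig'
  Word 3: 'fun'
  Word 4: 'dig'
  Word 5: 'log'
Total whole words: 5

5


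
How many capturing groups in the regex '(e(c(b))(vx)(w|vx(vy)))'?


To count capturing groups, count each '(' that starts a group.
Pattern: '(e(c(b))(vx)(w|vx(vy)))'
Walking through the pattern:
  Position 0: '(' -> group #1
  Position 2: '(' -> group #2
  Position 4: '(' -> group #3
  Position 8: '(' -> group #4
  Position 12: '(' -> group #5
  Position 17: '(' -> group #6
Total capturing groups: 6

6


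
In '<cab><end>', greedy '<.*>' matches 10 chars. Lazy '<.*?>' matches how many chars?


Greedy '<.*>' tries to match as MUCH as possible.
Lazy '<.*?>' tries to match as LITTLE as possible.

String: '<cab><end>'
Greedy '<.*>' starts at first '<' and extends to the LAST '>': '<cab><end>' (10 chars)
Lazy '<.*?>' starts at first '<' and stops at the FIRST '>': '<cab>' (5 chars)

5


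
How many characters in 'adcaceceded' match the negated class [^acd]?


Negated class [^acd] matches any char NOT in {a, c, d}
Scanning 'adcaceceded':
  pos 0: 'a' -> no (excluded)
  pos 1: 'd' -> no (excluded)
  pos 2: 'c' -> no (excluded)
  pos 3: 'a' -> no (excluded)
  pos 4: 'c' -> no (excluded)
  pos 5: 'e' -> MATCH
  pos 6: 'c' -> no (excluded)
  pos 7: 'e' -> MATCH
  pos 8: 'd' -> no (excluded)
  pos 9: 'e' -> MATCH
  pos 10: 'd' -> no (excluded)
Total matches: 3

3


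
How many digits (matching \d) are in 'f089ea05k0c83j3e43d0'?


\d matches any digit 0-9.
Scanning 'f089ea05k0c83j3e43d0':
  pos 1: '0' -> DIGIT
  pos 2: '8' -> DIGIT
  pos 3: '9' -> DIGIT
  pos 6: '0' -> DIGIT
  pos 7: '5' -> DIGIT
  pos 9: '0' -> DIGIT
  pos 11: '8' -> DIGIT
  pos 12: '3' -> DIGIT
  pos 14: '3' -> DIGIT
  pos 16: '4' -> DIGIT
  pos 17: '3' -> DIGIT
  pos 19: '0' -> DIGIT
Digits found: ['0', '8', '9', '0', '5', '0', '8', '3', '3', '4', '3', '0']
Total: 12

12


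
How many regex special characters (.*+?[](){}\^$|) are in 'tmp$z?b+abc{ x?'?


Regex special characters are: . * + ? [ ] ( ) { } \ ^ $ |
Scanning 'tmp$z?b+abc{ x?':
  pos 3: '$' -> SPECIAL
  pos 5: '?' -> SPECIAL
  pos 7: '+' -> SPECIAL
  pos 11: '{' -> SPECIAL
  pos 14: '?' -> SPECIAL
Special chars found: ['$', '?', '+', '{', '?']
Total: 5

5


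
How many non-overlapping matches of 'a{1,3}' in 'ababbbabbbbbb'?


Pattern 'a{1,3}' matches between 1 and 3 consecutive a's (greedy).
String: 'ababbbabbbbbb'
Finding runs of a's and applying greedy matching:
  Run at pos 0: 'a' (length 1)
  Run at pos 2: 'a' (length 1)
  Run at pos 6: 'a' (length 1)
Matches: ['a', 'a', 'a']
Count: 3

3


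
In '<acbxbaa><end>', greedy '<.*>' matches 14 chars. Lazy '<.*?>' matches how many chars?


Greedy '<.*>' tries to match as MUCH as possible.
Lazy '<.*?>' tries to match as LITTLE as possible.

String: '<acbxbaa><end>'
Greedy '<.*>' starts at first '<' and extends to the LAST '>': '<acbxbaa><end>' (14 chars)
Lazy '<.*?>' starts at first '<' and stops at the FIRST '>': '<acbxbaa>' (9 chars)

9


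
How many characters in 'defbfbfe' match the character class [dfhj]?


Character class [dfhj] matches any of: {d, f, h, j}
Scanning string 'defbfbfe' character by character:
  pos 0: 'd' -> MATCH
  pos 1: 'e' -> no
  pos 2: 'f' -> MATCH
  pos 3: 'b' -> no
  pos 4: 'f' -> MATCH
  pos 5: 'b' -> no
  pos 6: 'f' -> MATCH
  pos 7: 'e' -> no
Total matches: 4

4


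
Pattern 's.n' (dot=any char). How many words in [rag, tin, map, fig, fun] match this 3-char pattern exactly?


Pattern 's.n' means: starts with 's', any single char, ends with 'n'.
Checking each word (must be exactly 3 chars):
  'rag' (len=3): no
  'tin' (len=3): no
  'map' (len=3): no
  'fig' (len=3): no
  'fun' (len=3): no
Matching words: []
Total: 0

0


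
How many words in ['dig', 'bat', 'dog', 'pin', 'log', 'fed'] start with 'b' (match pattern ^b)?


Pattern ^b anchors to start of word. Check which words begin with 'b':
  'dig' -> no
  'bat' -> MATCH (starts with 'b')
  'dog' -> no
  'pin' -> no
  'log' -> no
  'fed' -> no
Matching words: ['bat']
Count: 1

1


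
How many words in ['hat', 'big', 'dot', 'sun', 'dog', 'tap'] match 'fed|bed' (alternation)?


Alternation 'fed|bed' matches either 'fed' or 'bed'.
Checking each word:
  'hat' -> no
  'big' -> no
  'dot' -> no
  'sun' -> no
  'dog' -> no
  'tap' -> no
Matches: []
Count: 0

0


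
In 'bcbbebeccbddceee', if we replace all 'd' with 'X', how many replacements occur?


re.sub('d', 'X', text) replaces every occurrence of 'd' with 'X'.
Text: 'bcbbebeccbddceee'
Scanning for 'd':
  pos 10: 'd' -> replacement #1
  pos 11: 'd' -> replacement #2
Total replacements: 2

2


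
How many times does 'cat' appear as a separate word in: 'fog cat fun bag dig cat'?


Scanning each word for exact match 'cat':
  Word 1: 'fog' -> no
  Word 2: 'cat' -> MATCH
  Word 3: 'fun' -> no
  Word 4: 'bag' -> no
  Word 5: 'dig' -> no
  Word 6: 'cat' -> MATCH
Total matches: 2

2


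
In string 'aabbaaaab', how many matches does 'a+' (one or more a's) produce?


Pattern 'a+' matches one or more consecutive a's.
String: 'aabbaaaab'
Scanning for runs of a:
  Match 1: 'aa' (length 2)
  Match 2: 'aaaa' (length 4)
Total matches: 2

2


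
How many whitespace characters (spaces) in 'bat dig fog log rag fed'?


\s matches whitespace characters (spaces, tabs, etc.).
Text: 'bat dig fog log rag fed'
This text has 6 words separated by spaces.
Number of spaces = number of words - 1 = 6 - 1 = 5

5


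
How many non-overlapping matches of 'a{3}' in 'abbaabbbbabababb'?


Pattern 'a{3}' matches exactly 3 consecutive a's (greedy, non-overlapping).
String: 'abbaabbbbabababb'
Scanning for runs of a's:
  Run at pos 0: 'a' (length 1) -> 0 match(es)
  Run at pos 3: 'aa' (length 2) -> 0 match(es)
  Run at pos 9: 'a' (length 1) -> 0 match(es)
  Run at pos 11: 'a' (length 1) -> 0 match(es)
  Run at pos 13: 'a' (length 1) -> 0 match(es)
Matches found: []
Total: 0

0


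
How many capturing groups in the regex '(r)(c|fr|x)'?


To count capturing groups, count each '(' that starts a group.
Pattern: '(r)(c|fr|x)'
Walking through the pattern:
  Position 0: '(' -> group #1
  Position 3: '(' -> group #2
Total capturing groups: 2

2


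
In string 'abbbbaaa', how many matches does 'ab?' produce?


Pattern 'ab?' matches 'a' optionally followed by 'b'.
String: 'abbbbaaa'
Scanning left to right for 'a' then checking next char:
  Match 1: 'ab' (a followed by b)
  Match 2: 'a' (a not followed by b)
  Match 3: 'a' (a not followed by b)
  Match 4: 'a' (a not followed by b)
Total matches: 4

4


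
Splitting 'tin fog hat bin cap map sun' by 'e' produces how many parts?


Splitting by 'e' breaks the string at each occurrence of the separator.
Text: 'tin fog hat bin cap map sun'
Parts after split:
  Part 1: 'tin fog hat bin cap map sun'
Total parts: 1

1


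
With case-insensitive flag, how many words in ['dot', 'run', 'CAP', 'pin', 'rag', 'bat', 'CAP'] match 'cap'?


Case-insensitive matching: compare each word's lowercase form to 'cap'.
  'dot' -> lower='dot' -> no
  'run' -> lower='run' -> no
  'CAP' -> lower='cap' -> MATCH
  'pin' -> lower='pin' -> no
  'rag' -> lower='rag' -> no
  'bat' -> lower='bat' -> no
  'CAP' -> lower='cap' -> MATCH
Matches: ['CAP', 'CAP']
Count: 2

2


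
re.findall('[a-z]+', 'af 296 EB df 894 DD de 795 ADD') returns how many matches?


Pattern '[a-z]+' finds one or more lowercase letters.
Text: 'af 296 EB df 894 DD de 795 ADD'
Scanning for matches:
  Match 1: 'af'
  Match 2: 'df'
  Match 3: 'de'
Total matches: 3

3


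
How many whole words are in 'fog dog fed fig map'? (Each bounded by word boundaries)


Word boundaries (\b) mark the start/end of each word.
Text: 'fog dog fed fig map'
Splitting by whitespace:
  Word 1: 'fog'
  Word 2: 'dog'
  Word 3: 'fed'
  Word 4: 'fig'
  Word 5: 'map'
Total whole words: 5

5


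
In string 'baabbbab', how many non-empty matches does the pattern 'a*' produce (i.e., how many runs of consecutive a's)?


Pattern 'a*' matches zero or more a's. We want non-empty runs of consecutive a's.
String: 'baabbbab'
Walking through the string to find runs of a's:
  Run 1: positions 1-2 -> 'aa'
  Run 2: positions 6-6 -> 'a'
Non-empty runs found: ['aa', 'a']
Count: 2

2


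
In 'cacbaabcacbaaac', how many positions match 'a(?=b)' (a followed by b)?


Lookahead 'a(?=b)' matches 'a' only when followed by 'b'.
String: 'cacbaabcacbaaac'
Checking each position where char is 'a':
  pos 1: 'a' -> no (next='c')
  pos 4: 'a' -> no (next='a')
  pos 5: 'a' -> MATCH (next='b')
  pos 8: 'a' -> no (next='c')
  pos 11: 'a' -> no (next='a')
  pos 12: 'a' -> no (next='a')
  pos 13: 'a' -> no (next='c')
Matching positions: [5]
Count: 1

1


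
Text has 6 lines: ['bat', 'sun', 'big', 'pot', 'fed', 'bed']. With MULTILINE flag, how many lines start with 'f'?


With MULTILINE flag, ^ matches the start of each line.
Lines: ['bat', 'sun', 'big', 'pot', 'fed', 'bed']
Checking which lines start with 'f':
  Line 1: 'bat' -> no
  Line 2: 'sun' -> no
  Line 3: 'big' -> no
  Line 4: 'pot' -> no
  Line 5: 'fed' -> MATCH
  Line 6: 'bed' -> no
Matching lines: ['fed']
Count: 1

1


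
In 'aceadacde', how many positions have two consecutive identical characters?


Looking for consecutive identical characters in 'aceadacde':
  pos 0-1: 'a' vs 'c' -> different
  pos 1-2: 'c' vs 'e' -> different
  pos 2-3: 'e' vs 'a' -> different
  pos 3-4: 'a' vs 'd' -> different
  pos 4-5: 'd' vs 'a' -> different
  pos 5-6: 'a' vs 'c' -> different
  pos 6-7: 'c' vs 'd' -> different
  pos 7-8: 'd' vs 'e' -> different
Consecutive identical pairs: []
Count: 0

0


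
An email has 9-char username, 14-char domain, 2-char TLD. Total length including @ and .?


An email address has format: username@domain.tld
Username length: 9
'@' character: 1
Domain length: 14
'.' character: 1
TLD length: 2
Total = 9 + 1 + 14 + 1 + 2 = 27

27


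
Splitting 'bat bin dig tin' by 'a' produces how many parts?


Splitting by 'a' breaks the string at each occurrence of the separator.
Text: 'bat bin dig tin'
Parts after split:
  Part 1: 'b'
  Part 2: 't bin dig tin'
Total parts: 2

2


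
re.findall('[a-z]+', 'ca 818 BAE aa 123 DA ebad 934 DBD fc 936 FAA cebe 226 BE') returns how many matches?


Pattern '[a-z]+' finds one or more lowercase letters.
Text: 'ca 818 BAE aa 123 DA ebad 934 DBD fc 936 FAA cebe 226 BE'
Scanning for matches:
  Match 1: 'ca'
  Match 2: 'aa'
  Match 3: 'ebad'
  Match 4: 'fc'
  Match 5: 'cebe'
Total matches: 5

5


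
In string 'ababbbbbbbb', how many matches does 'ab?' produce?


Pattern 'ab?' matches 'a' optionally followed by 'b'.
String: 'ababbbbbbbb'
Scanning left to right for 'a' then checking next char:
  Match 1: 'ab' (a followed by b)
  Match 2: 'ab' (a followed by b)
Total matches: 2

2


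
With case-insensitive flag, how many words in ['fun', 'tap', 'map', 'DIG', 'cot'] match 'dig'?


Case-insensitive matching: compare each word's lowercase form to 'dig'.
  'fun' -> lower='fun' -> no
  'tap' -> lower='tap' -> no
  'map' -> lower='map' -> no
  'DIG' -> lower='dig' -> MATCH
  'cot' -> lower='cot' -> no
Matches: ['DIG']
Count: 1

1


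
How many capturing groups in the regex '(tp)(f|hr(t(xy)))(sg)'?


To count capturing groups, count each '(' that starts a group.
Pattern: '(tp)(f|hr(t(xy)))(sg)'
Walking through the pattern:
  Position 0: '(' -> group #1
  Position 4: '(' -> group #2
  Position 9: '(' -> group #3
  Position 11: '(' -> group #4
  Position 17: '(' -> group #5
Total capturing groups: 5

5


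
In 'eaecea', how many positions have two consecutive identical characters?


Looking for consecutive identical characters in 'eaecea':
  pos 0-1: 'e' vs 'a' -> different
  pos 1-2: 'a' vs 'e' -> different
  pos 2-3: 'e' vs 'c' -> different
  pos 3-4: 'c' vs 'e' -> different
  pos 4-5: 'e' vs 'a' -> different
Consecutive identical pairs: []
Count: 0

0


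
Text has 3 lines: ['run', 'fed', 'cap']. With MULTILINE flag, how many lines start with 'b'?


With MULTILINE flag, ^ matches the start of each line.
Lines: ['run', 'fed', 'cap']
Checking which lines start with 'b':
  Line 1: 'run' -> no
  Line 2: 'fed' -> no
  Line 3: 'cap' -> no
Matching lines: []
Count: 0

0


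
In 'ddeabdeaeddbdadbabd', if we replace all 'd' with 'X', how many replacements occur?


re.sub('d', 'X', text) replaces every occurrence of 'd' with 'X'.
Text: 'ddeabdeaeddbdadbabd'
Scanning for 'd':
  pos 0: 'd' -> replacement #1
  pos 1: 'd' -> replacement #2
  pos 5: 'd' -> replacement #3
  pos 9: 'd' -> replacement #4
  pos 10: 'd' -> replacement #5
  pos 12: 'd' -> replacement #6
  pos 14: 'd' -> replacement #7
  pos 18: 'd' -> replacement #8
Total replacements: 8

8


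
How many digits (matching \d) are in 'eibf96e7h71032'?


\d matches any digit 0-9.
Scanning 'eibf96e7h71032':
  pos 4: '9' -> DIGIT
  pos 5: '6' -> DIGIT
  pos 7: '7' -> DIGIT
  pos 9: '7' -> DIGIT
  pos 10: '1' -> DIGIT
  pos 11: '0' -> DIGIT
  pos 12: '3' -> DIGIT
  pos 13: '2' -> DIGIT
Digits found: ['9', '6', '7', '7', '1', '0', '3', '2']
Total: 8

8


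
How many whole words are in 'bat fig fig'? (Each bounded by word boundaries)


Word boundaries (\b) mark the start/end of each word.
Text: 'bat fig fig'
Splitting by whitespace:
  Word 1: 'bat'
  Word 2: 'fig'
  Word 3: 'fig'
Total whole words: 3

3


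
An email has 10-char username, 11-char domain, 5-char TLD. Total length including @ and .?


An email address has format: username@domain.tld
Username length: 10
'@' character: 1
Domain length: 11
'.' character: 1
TLD length: 5
Total = 10 + 1 + 11 + 1 + 5 = 28

28


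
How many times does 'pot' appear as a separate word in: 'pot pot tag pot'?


Scanning each word for exact match 'pot':
  Word 1: 'pot' -> MATCH
  Word 2: 'pot' -> MATCH
  Word 3: 'tag' -> no
  Word 4: 'pot' -> MATCH
Total matches: 3

3


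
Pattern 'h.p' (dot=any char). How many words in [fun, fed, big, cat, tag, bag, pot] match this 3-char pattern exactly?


Pattern 'h.p' means: starts with 'h', any single char, ends with 'p'.
Checking each word (must be exactly 3 chars):
  'fun' (len=3): no
  'fed' (len=3): no
  'big' (len=3): no
  'cat' (len=3): no
  'tag' (len=3): no
  'bag' (len=3): no
  'pot' (len=3): no
Matching words: []
Total: 0

0


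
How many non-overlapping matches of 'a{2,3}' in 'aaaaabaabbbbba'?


Pattern 'a{2,3}' matches between 2 and 3 consecutive a's (greedy).
String: 'aaaaabaabbbbba'
Finding runs of a's and applying greedy matching:
  Run at pos 0: 'aaaaa' (length 5)
  Run at pos 6: 'aa' (length 2)
  Run at pos 13: 'a' (length 1)
Matches: ['aaa', 'aa', 'aa']
Count: 3

3


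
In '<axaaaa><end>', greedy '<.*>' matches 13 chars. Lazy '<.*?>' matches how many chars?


Greedy '<.*>' tries to match as MUCH as possible.
Lazy '<.*?>' tries to match as LITTLE as possible.

String: '<axaaaa><end>'
Greedy '<.*>' starts at first '<' and extends to the LAST '>': '<axaaaa><end>' (13 chars)
Lazy '<.*?>' starts at first '<' and stops at the FIRST '>': '<axaaaa>' (8 chars)

8


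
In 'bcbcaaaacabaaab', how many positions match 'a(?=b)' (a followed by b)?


Lookahead 'a(?=b)' matches 'a' only when followed by 'b'.
String: 'bcbcaaaacabaaab'
Checking each position where char is 'a':
  pos 4: 'a' -> no (next='a')
  pos 5: 'a' -> no (next='a')
  pos 6: 'a' -> no (next='a')
  pos 7: 'a' -> no (next='c')
  pos 9: 'a' -> MATCH (next='b')
  pos 11: 'a' -> no (next='a')
  pos 12: 'a' -> no (next='a')
  pos 13: 'a' -> MATCH (next='b')
Matching positions: [9, 13]
Count: 2

2


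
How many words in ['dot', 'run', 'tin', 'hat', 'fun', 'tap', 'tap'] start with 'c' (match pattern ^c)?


Pattern ^c anchors to start of word. Check which words begin with 'c':
  'dot' -> no
  'run' -> no
  'tin' -> no
  'hat' -> no
  'fun' -> no
  'tap' -> no
  'tap' -> no
Matching words: []
Count: 0

0


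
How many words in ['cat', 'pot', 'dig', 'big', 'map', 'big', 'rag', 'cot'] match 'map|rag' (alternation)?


Alternation 'map|rag' matches either 'map' or 'rag'.
Checking each word:
  'cat' -> no
  'pot' -> no
  'dig' -> no
  'big' -> no
  'map' -> MATCH
  'big' -> no
  'rag' -> MATCH
  'cot' -> no
Matches: ['map', 'rag']
Count: 2

2


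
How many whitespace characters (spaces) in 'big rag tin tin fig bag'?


\s matches whitespace characters (spaces, tabs, etc.).
Text: 'big rag tin tin fig bag'
This text has 6 words separated by spaces.
Number of spaces = number of words - 1 = 6 - 1 = 5

5


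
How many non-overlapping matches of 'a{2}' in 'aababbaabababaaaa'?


Pattern 'a{2}' matches exactly 2 consecutive a's (greedy, non-overlapping).
String: 'aababbaabababaaaa'
Scanning for runs of a's:
  Run at pos 0: 'aa' (length 2) -> 1 match(es)
  Run at pos 3: 'a' (length 1) -> 0 match(es)
  Run at pos 6: 'aa' (length 2) -> 1 match(es)
  Run at pos 9: 'a' (length 1) -> 0 match(es)
  Run at pos 11: 'a' (length 1) -> 0 match(es)
  Run at pos 13: 'aaaa' (length 4) -> 2 match(es)
Matches found: ['aa', 'aa', 'aa', 'aa']
Total: 4

4


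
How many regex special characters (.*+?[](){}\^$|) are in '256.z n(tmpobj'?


Regex special characters are: . * + ? [ ] ( ) { } \ ^ $ |
Scanning '256.z n(tmpobj':
  pos 3: '.' -> SPECIAL
  pos 7: '(' -> SPECIAL
Special chars found: ['.', '(']
Total: 2

2


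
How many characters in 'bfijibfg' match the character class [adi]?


Character class [adi] matches any of: {a, d, i}
Scanning string 'bfijibfg' character by character:
  pos 0: 'b' -> no
  pos 1: 'f' -> no
  pos 2: 'i' -> MATCH
  pos 3: 'j' -> no
  pos 4: 'i' -> MATCH
  pos 5: 'b' -> no
  pos 6: 'f' -> no
  pos 7: 'g' -> no
Total matches: 2

2


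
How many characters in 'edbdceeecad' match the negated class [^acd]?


Negated class [^acd] matches any char NOT in {a, c, d}
Scanning 'edbdceeecad':
  pos 0: 'e' -> MATCH
  pos 1: 'd' -> no (excluded)
  pos 2: 'b' -> MATCH
  pos 3: 'd' -> no (excluded)
  pos 4: 'c' -> no (excluded)
  pos 5: 'e' -> MATCH
  pos 6: 'e' -> MATCH
  pos 7: 'e' -> MATCH
  pos 8: 'c' -> no (excluded)
  pos 9: 'a' -> no (excluded)
  pos 10: 'd' -> no (excluded)
Total matches: 5

5


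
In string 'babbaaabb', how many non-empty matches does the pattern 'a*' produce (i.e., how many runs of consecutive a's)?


Pattern 'a*' matches zero or more a's. We want non-empty runs of consecutive a's.
String: 'babbaaabb'
Walking through the string to find runs of a's:
  Run 1: positions 1-1 -> 'a'
  Run 2: positions 4-6 -> 'aaa'
Non-empty runs found: ['a', 'aaa']
Count: 2

2


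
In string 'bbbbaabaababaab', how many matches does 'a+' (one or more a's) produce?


Pattern 'a+' matches one or more consecutive a's.
String: 'bbbbaabaababaab'
Scanning for runs of a:
  Match 1: 'aa' (length 2)
  Match 2: 'aa' (length 2)
  Match 3: 'a' (length 1)
  Match 4: 'aa' (length 2)
Total matches: 4

4


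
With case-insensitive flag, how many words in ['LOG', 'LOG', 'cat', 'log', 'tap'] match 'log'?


Case-insensitive matching: compare each word's lowercase form to 'log'.
  'LOG' -> lower='log' -> MATCH
  'LOG' -> lower='log' -> MATCH
  'cat' -> lower='cat' -> no
  'log' -> lower='log' -> MATCH
  'tap' -> lower='tap' -> no
Matches: ['LOG', 'LOG', 'log']
Count: 3

3


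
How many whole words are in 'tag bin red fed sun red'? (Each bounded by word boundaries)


Word boundaries (\b) mark the start/end of each word.
Text: 'tag bin red fed sun red'
Splitting by whitespace:
  Word 1: 'tag'
  Word 2: 'bin'
  Word 3: 'red'
  Word 4: 'fed'
  Word 5: 'sun'
  Word 6: 'red'
Total whole words: 6

6


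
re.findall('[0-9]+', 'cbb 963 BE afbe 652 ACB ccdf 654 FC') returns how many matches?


Pattern '[0-9]+' finds one or more digits.
Text: 'cbb 963 BE afbe 652 ACB ccdf 654 FC'
Scanning for matches:
  Match 1: '963'
  Match 2: '652'
  Match 3: '654'
Total matches: 3

3


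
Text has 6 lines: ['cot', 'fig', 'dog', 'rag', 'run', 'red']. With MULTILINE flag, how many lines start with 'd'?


With MULTILINE flag, ^ matches the start of each line.
Lines: ['cot', 'fig', 'dog', 'rag', 'run', 'red']
Checking which lines start with 'd':
  Line 1: 'cot' -> no
  Line 2: 'fig' -> no
  Line 3: 'dog' -> MATCH
  Line 4: 'rag' -> no
  Line 5: 'run' -> no
  Line 6: 'red' -> no
Matching lines: ['dog']
Count: 1

1


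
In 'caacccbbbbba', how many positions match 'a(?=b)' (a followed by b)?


Lookahead 'a(?=b)' matches 'a' only when followed by 'b'.
String: 'caacccbbbbba'
Checking each position where char is 'a':
  pos 1: 'a' -> no (next='a')
  pos 2: 'a' -> no (next='c')
Matching positions: []
Count: 0

0


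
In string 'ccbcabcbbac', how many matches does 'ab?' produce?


Pattern 'ab?' matches 'a' optionally followed by 'b'.
String: 'ccbcabcbbac'
Scanning left to right for 'a' then checking next char:
  Match 1: 'ab' (a followed by b)
  Match 2: 'a' (a not followed by b)
Total matches: 2

2


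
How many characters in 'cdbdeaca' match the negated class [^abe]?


Negated class [^abe] matches any char NOT in {a, b, e}
Scanning 'cdbdeaca':
  pos 0: 'c' -> MATCH
  pos 1: 'd' -> MATCH
  pos 2: 'b' -> no (excluded)
  pos 3: 'd' -> MATCH
  pos 4: 'e' -> no (excluded)
  pos 5: 'a' -> no (excluded)
  pos 6: 'c' -> MATCH
  pos 7: 'a' -> no (excluded)
Total matches: 4

4


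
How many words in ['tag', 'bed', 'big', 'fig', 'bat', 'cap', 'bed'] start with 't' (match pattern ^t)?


Pattern ^t anchors to start of word. Check which words begin with 't':
  'tag' -> MATCH (starts with 't')
  'bed' -> no
  'big' -> no
  'fig' -> no
  'bat' -> no
  'cap' -> no
  'bed' -> no
Matching words: ['tag']
Count: 1

1


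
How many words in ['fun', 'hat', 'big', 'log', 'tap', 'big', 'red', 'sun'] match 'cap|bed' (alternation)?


Alternation 'cap|bed' matches either 'cap' or 'bed'.
Checking each word:
  'fun' -> no
  'hat' -> no
  'big' -> no
  'log' -> no
  'tap' -> no
  'big' -> no
  'red' -> no
  'sun' -> no
Matches: []
Count: 0

0


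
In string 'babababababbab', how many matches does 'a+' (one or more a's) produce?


Pattern 'a+' matches one or more consecutive a's.
String: 'babababababbab'
Scanning for runs of a:
  Match 1: 'a' (length 1)
  Match 2: 'a' (length 1)
  Match 3: 'a' (length 1)
  Match 4: 'a' (length 1)
  Match 5: 'a' (length 1)
  Match 6: 'a' (length 1)
Total matches: 6

6


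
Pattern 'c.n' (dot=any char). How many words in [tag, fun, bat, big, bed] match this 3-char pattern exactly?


Pattern 'c.n' means: starts with 'c', any single char, ends with 'n'.
Checking each word (must be exactly 3 chars):
  'tag' (len=3): no
  'fun' (len=3): no
  'bat' (len=3): no
  'big' (len=3): no
  'bed' (len=3): no
Matching words: []
Total: 0

0


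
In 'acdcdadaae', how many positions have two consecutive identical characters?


Looking for consecutive identical characters in 'acdcdadaae':
  pos 0-1: 'a' vs 'c' -> different
  pos 1-2: 'c' vs 'd' -> different
  pos 2-3: 'd' vs 'c' -> different
  pos 3-4: 'c' vs 'd' -> different
  pos 4-5: 'd' vs 'a' -> different
  pos 5-6: 'a' vs 'd' -> different
  pos 6-7: 'd' vs 'a' -> different
  pos 7-8: 'a' vs 'a' -> MATCH ('aa')
  pos 8-9: 'a' vs 'e' -> different
Consecutive identical pairs: ['aa']
Count: 1

1


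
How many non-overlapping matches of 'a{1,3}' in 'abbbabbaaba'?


Pattern 'a{1,3}' matches between 1 and 3 consecutive a's (greedy).
String: 'abbbabbaaba'
Finding runs of a's and applying greedy matching:
  Run at pos 0: 'a' (length 1)
  Run at pos 4: 'a' (length 1)
  Run at pos 7: 'aa' (length 2)
  Run at pos 10: 'a' (length 1)
Matches: ['a', 'a', 'aa', 'a']
Count: 4

4


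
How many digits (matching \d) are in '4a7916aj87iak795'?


\d matches any digit 0-9.
Scanning '4a7916aj87iak795':
  pos 0: '4' -> DIGIT
  pos 2: '7' -> DIGIT
  pos 3: '9' -> DIGIT
  pos 4: '1' -> DIGIT
  pos 5: '6' -> DIGIT
  pos 8: '8' -> DIGIT
  pos 9: '7' -> DIGIT
  pos 13: '7' -> DIGIT
  pos 14: '9' -> DIGIT
  pos 15: '5' -> DIGIT
Digits found: ['4', '7', '9', '1', '6', '8', '7', '7', '9', '5']
Total: 10

10


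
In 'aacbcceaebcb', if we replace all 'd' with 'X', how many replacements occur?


re.sub('d', 'X', text) replaces every occurrence of 'd' with 'X'.
Text: 'aacbcceaebcb'
Scanning for 'd':
Total replacements: 0

0


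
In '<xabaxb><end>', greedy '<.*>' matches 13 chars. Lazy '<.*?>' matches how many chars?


Greedy '<.*>' tries to match as MUCH as possible.
Lazy '<.*?>' tries to match as LITTLE as possible.

String: '<xabaxb><end>'
Greedy '<.*>' starts at first '<' and extends to the LAST '>': '<xabaxb><end>' (13 chars)
Lazy '<.*?>' starts at first '<' and stops at the FIRST '>': '<xabaxb>' (8 chars)

8


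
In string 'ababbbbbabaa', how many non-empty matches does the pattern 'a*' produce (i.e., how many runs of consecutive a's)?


Pattern 'a*' matches zero or more a's. We want non-empty runs of consecutive a's.
String: 'ababbbbbabaa'
Walking through the string to find runs of a's:
  Run 1: positions 0-0 -> 'a'
  Run 2: positions 2-2 -> 'a'
  Run 3: positions 8-8 -> 'a'
  Run 4: positions 10-11 -> 'aa'
Non-empty runs found: ['a', 'a', 'a', 'aa']
Count: 4

4


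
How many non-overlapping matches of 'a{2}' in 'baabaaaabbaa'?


Pattern 'a{2}' matches exactly 2 consecutive a's (greedy, non-overlapping).
String: 'baabaaaabbaa'
Scanning for runs of a's:
  Run at pos 1: 'aa' (length 2) -> 1 match(es)
  Run at pos 4: 'aaaa' (length 4) -> 2 match(es)
  Run at pos 10: 'aa' (length 2) -> 1 match(es)
Matches found: ['aa', 'aa', 'aa', 'aa']
Total: 4

4


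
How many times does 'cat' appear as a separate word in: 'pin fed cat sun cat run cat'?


Scanning each word for exact match 'cat':
  Word 1: 'pin' -> no
  Word 2: 'fed' -> no
  Word 3: 'cat' -> MATCH
  Word 4: 'sun' -> no
  Word 5: 'cat' -> MATCH
  Word 6: 'run' -> no
  Word 7: 'cat' -> MATCH
Total matches: 3

3


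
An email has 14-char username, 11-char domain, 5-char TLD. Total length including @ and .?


An email address has format: username@domain.tld
Username length: 14
'@' character: 1
Domain length: 11
'.' character: 1
TLD length: 5
Total = 14 + 1 + 11 + 1 + 5 = 32

32


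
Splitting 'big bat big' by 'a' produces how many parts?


Splitting by 'a' breaks the string at each occurrence of the separator.
Text: 'big bat big'
Parts after split:
  Part 1: 'big b'
  Part 2: 't big'
Total parts: 2

2


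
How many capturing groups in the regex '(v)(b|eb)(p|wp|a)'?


To count capturing groups, count each '(' that starts a group.
Pattern: '(v)(b|eb)(p|wp|a)'
Walking through the pattern:
  Position 0: '(' -> group #1
  Position 3: '(' -> group #2
  Position 9: '(' -> group #3
Total capturing groups: 3

3


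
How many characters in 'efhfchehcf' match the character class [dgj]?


Character class [dgj] matches any of: {d, g, j}
Scanning string 'efhfchehcf' character by character:
  pos 0: 'e' -> no
  pos 1: 'f' -> no
  pos 2: 'h' -> no
  pos 3: 'f' -> no
  pos 4: 'c' -> no
  pos 5: 'h' -> no
  pos 6: 'e' -> no
  pos 7: 'h' -> no
  pos 8: 'c' -> no
  pos 9: 'f' -> no
Total matches: 0

0


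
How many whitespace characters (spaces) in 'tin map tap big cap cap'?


\s matches whitespace characters (spaces, tabs, etc.).
Text: 'tin map tap big cap cap'
This text has 6 words separated by spaces.
Number of spaces = number of words - 1 = 6 - 1 = 5

5


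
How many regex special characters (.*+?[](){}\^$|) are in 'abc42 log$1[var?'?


Regex special characters are: . * + ? [ ] ( ) { } \ ^ $ |
Scanning 'abc42 log$1[var?':
  pos 9: '$' -> SPECIAL
  pos 11: '[' -> SPECIAL
  pos 15: '?' -> SPECIAL
Special chars found: ['$', '[', '?']
Total: 3

3


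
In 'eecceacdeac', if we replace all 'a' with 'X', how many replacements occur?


re.sub('a', 'X', text) replaces every occurrence of 'a' with 'X'.
Text: 'eecceacdeac'
Scanning for 'a':
  pos 5: 'a' -> replacement #1
  pos 9: 'a' -> replacement #2
Total replacements: 2

2


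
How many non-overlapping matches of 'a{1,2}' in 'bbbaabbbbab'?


Pattern 'a{1,2}' matches between 1 and 2 consecutive a's (greedy).
String: 'bbbaabbbbab'
Finding runs of a's and applying greedy matching:
  Run at pos 3: 'aa' (length 2)
  Run at pos 9: 'a' (length 1)
Matches: ['aa', 'a']
Count: 2

2


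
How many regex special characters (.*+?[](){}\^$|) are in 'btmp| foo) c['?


Regex special characters are: . * + ? [ ] ( ) { } \ ^ $ |
Scanning 'btmp| foo) c[':
  pos 4: '|' -> SPECIAL
  pos 9: ')' -> SPECIAL
  pos 12: '[' -> SPECIAL
Special chars found: ['|', ')', '[']
Total: 3

3
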